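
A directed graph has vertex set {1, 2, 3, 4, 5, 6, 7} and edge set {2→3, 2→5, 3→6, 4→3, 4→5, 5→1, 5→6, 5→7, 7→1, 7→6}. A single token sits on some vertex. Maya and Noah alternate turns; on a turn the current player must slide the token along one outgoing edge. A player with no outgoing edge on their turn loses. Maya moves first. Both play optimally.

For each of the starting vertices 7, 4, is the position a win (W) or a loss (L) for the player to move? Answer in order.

7: W, 4: L

Build the W/L table. Terminal = L. A non-terminal position is W if it has a move to some L; otherwise it is L.
Every edge goes from a vertex to one that appears earlier in the order 6, 1, 7, 5, 3, 2, 4, so processing vertices in that order labels each vertex after all of its successors.
6: no outgoing edge → L
1: no outgoing edge → L
7: W (go to 1, an L position)
5: W (go to 1, an L position)
3: W (go to 6, an L position)
2: L (options 3(W), 5(W) are all W)
4: L (options 3(W), 5(W) are all W)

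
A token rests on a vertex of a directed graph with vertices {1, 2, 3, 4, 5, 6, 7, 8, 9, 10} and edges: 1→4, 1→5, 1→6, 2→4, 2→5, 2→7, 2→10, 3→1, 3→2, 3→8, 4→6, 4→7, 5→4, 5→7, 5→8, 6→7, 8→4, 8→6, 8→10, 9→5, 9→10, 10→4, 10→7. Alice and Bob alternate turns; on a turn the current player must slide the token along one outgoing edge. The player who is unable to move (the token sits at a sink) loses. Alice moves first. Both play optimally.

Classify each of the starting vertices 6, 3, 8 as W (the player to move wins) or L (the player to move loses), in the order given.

6: W, 3: W, 8: L

Work bottom-up. With no move the player to move loses. Otherwise the position is W if at least one move leads to an L position for the opponent, and L if every move leads to a W.
Every edge goes from a vertex to one that appears earlier in the order 7, 6, 4, 10, 8, 5, 1, 2, 3, 9, so processing vertices in that order labels each vertex after all of its successors.
7: no outgoing edge → L
6: W (go to 7, an L position)
4: W (go to 7, an L position)
10: W (go to 7, an L position)
8: L (options 10(W), 4(W), 6(W) are all W)
5: W (go to 8, an L position)
1: L (options 5(W), 4(W), 6(W) are all W)
2: W (go to 7, an L position)
3: W (go to 1, an L position)
9: L (options 5(W), 10(W) are all W)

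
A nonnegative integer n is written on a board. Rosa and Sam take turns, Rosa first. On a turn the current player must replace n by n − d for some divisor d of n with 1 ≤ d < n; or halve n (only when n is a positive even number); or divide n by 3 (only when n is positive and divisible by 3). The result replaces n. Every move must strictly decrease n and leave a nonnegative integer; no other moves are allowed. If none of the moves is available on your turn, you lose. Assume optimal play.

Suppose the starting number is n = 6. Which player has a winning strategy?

Work bottom-up. With no move the player to move loses. Otherwise the position is W if at least one move leads to an L position for the opponent, and L if every move leads to a W.
n=0: no move → L
n=1: no move → L
n=2: reaches L-position 1 → W
n=3: reaches L-position 1 → W
n=4: only reaches 2(W), 3(W), all W → L
n=5: reaches L-position 4 → W
n=6: reaches L-position 4 → W
The starting position 6 is W: Rosa should move to 4, handing over an L position.

Rosa wins.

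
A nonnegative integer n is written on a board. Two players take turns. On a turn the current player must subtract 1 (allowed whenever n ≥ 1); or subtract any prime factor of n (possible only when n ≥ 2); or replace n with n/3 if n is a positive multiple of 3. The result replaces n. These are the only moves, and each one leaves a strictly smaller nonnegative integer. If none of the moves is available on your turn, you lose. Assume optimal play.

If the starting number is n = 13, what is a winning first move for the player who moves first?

Move to 0.

Compute win/loss labels from the base case upward. A position with no move is L. Any other position is W if it can reach an L in one move, else L.
n=0: no move → L
n=1: reaches L-position 0 → W
n=2: reaches L-position 0 → W
n=3: reaches L-position 0 → W
n=4: only reaches 2(W), 3(W), all W → L
n=5: reaches L-position 0 → W
n=6: reaches L-position 4 → W
n=7: reaches L-position 0 → W
n=8: only reaches 6(W), 7(W), all W → L
n=9: reaches L-position 8 → W
n=10: reaches L-position 8 → W
n=11: reaches L-position 0 → W
n=12: reaches L-position 4 → W
n=13: reaches L-position 0 → W
From 13, the L positions reachable in one move are: 0.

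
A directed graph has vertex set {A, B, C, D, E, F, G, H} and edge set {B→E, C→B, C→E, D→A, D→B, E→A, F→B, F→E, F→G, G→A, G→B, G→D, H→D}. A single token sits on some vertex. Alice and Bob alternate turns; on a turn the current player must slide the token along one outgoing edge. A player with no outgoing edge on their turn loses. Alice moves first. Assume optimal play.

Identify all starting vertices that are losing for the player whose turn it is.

Label each position W (a win for the player to move) or L (a loss). A position with no legal move is L; any other position is W exactly when some move reaches an L, and L when every move reaches a W.
Every edge goes from a vertex to one that appears earlier in the order A, E, B, D, C, H, G, F, so processing vertices in that order labels each vertex after all of its successors.
A: no outgoing edge → L
E: →A(L), so W
B: →E(W) only, which is W, so L
D: →B(L), so W
C: →B(L), so W
H: →D(W) only, which is W, so L
G: →B(L), so W
F: →B(L), so W
Reading off the rows marked L gives the requested list; there are 3 such vertices.

A, B, H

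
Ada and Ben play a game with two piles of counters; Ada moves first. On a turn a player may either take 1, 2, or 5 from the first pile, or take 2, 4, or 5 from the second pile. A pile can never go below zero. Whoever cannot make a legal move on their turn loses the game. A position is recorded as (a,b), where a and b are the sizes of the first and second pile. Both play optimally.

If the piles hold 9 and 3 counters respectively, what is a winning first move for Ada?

Classify positions by backward induction: terminal positions (no move available) are L. From any other position, the mover wins iff some move reaches an L.
No move ever increases a pile, so every position that can arise here has a ≤ 9 and b ≤ 3; it is enough to label the cells with 0 ≤ a ≤ 9 and 0 ≤ b ≤ 3.
Every move lowers a or b (never raises either), so fill the grid row by row in increasing a, and left to right within a row: each cell's successors are then already labelled.
      b=0  b=1  b=2  b=3
a=0:    L    L    W    W
a=1:    W    W    L    L
a=2:    W    W    W    W
a=3:    L    L    W    W
a=4:    W    W    L    L
a=5:    W    W    W    W
a=6:    L    L    W    W
a=7:    W    W    L    L
a=8:    W    W    W    W
a=9:    L    L    W    W
Cells with no legal move (terminal, hence L): (0,0), (0,1).
The remaining L cells, each justified by listing all of its moves:
(1,2): L (options (0,2)(W), (1,0)(W) are all W)
(1,3): L (options (0,3)(W), (1,1)(W) are all W)
(3,0): L (options (2,0)(W), (1,0)(W) are all W)
(3,1): L (options (2,1)(W), (1,1)(W) are all W)
(4,2): L (options (3,2)(W), (2,2)(W), (4,0)(W) are all W)
(4,3): L (options (3,3)(W), (2,3)(W), (4,1)(W) are all W)
(6,0): L (options (5,0)(W), (4,0)(W), (1,0)(W) are all W)
(6,1): L (options (5,1)(W), (4,1)(W), (1,1)(W) are all W)
(7,2): L (options (6,2)(W), (5,2)(W), (2,2)(W), (7,0)(W) are all W)
(7,3): L (options (6,3)(W), (5,3)(W), (2,3)(W), (7,1)(W) are all W)
(9,0): L (options (8,0)(W), (7,0)(W), (4,0)(W) are all W)
(9,1): L (options (8,1)(W), (7,1)(W), (4,1)(W) are all W)
Every other cell has at least one move into one of the L cells above, so it is W.
From (9,3), the L positions reachable in one move are: (7,3), (4,3), (9,1). Any move reaching one of these is winning.

Move to (7,3).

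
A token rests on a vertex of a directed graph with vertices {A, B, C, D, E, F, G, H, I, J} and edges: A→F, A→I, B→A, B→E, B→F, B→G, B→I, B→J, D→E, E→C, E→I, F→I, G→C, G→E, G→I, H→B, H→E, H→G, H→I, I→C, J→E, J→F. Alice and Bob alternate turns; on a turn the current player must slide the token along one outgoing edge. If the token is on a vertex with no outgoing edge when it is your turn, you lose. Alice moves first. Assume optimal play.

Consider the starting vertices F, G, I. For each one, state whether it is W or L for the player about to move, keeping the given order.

Use the standard recursion: the mover loses at a terminal position; elsewhere, the mover wins exactly when some move hands the opponent an L position.
Every edge goes from a vertex to one that appears earlier in the order C, I, F, A, E, G, J, B, D, H, so processing vertices in that order labels each vertex after all of its successors.
C: no outgoing edge → L
I: →C(L), so W
F: →I(W) only, which is W, so L
A: →F(L), so W
E: →C(L), so W
G: →C(L), so W
J: →F(L), so W
B: →F(L), so W
D: →E(W) only, which is W, so L
H: →B(W), G(W), E(W), I(W) — all W, so L

F: L, G: W, I: W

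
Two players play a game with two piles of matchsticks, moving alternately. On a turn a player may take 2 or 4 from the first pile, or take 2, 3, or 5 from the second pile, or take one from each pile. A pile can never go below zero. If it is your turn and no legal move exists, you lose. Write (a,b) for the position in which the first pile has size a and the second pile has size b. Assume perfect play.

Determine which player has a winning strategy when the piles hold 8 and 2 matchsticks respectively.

Use the standard recursion: the mover loses at a terminal position; elsewhere, the mover wins exactly when some move hands the opponent an L position.
No move ever increases a pile, so every position that can arise here has a ≤ 8 and b ≤ 2; it is enough to label the cells with 0 ≤ a ≤ 8 and 0 ≤ b ≤ 2.
Every move lowers a or b (never raises either), so fill the grid row by row in increasing a, and left to right within a row: each cell's successors are then already labelled.
      b=0  b=1  b=2
a=0:    L    L    W
a=1:    L    W    W
a=2:    W    W    L
a=3:    W    L    L
a=4:    W    W    W
a=5:    W    W    W
a=6:    L    L    W
a=7:    L    W    W
a=8:    W    W    L
Cells with no legal move (terminal, hence L): (0,0), (0,1), (1,0).
The remaining L cells, each justified by listing all of its moves:
(2,2): →(0,2)(W), (2,0)(W), (1,1)(W) — all W, so L
(3,1): →(1,1)(W), (2,0)(W) — all W, so L
(3,2): →(1,2)(W), (3,0)(W), (2,1)(W) — all W, so L
(6,0): →(4,0)(W), (2,0)(W) — all W, so L
(6,1): →(4,1)(W), (2,1)(W), (5,0)(W) — all W, so L
(7,0): →(5,0)(W), (3,0)(W) — all W, so L
(8,2): →(6,2)(W), (4,2)(W), (8,0)(W), (7,1)(W) — all W, so L
Every other cell has at least one move into one of the L cells above, so it is W.
The starting position (8,2) is L: whatever the player to move does, the opponent receives a W position.

The second player wins.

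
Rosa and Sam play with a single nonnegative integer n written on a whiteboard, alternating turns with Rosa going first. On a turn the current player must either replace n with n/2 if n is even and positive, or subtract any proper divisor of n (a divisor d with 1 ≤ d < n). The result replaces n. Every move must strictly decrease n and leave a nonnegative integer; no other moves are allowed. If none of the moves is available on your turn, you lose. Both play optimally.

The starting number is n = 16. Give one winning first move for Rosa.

Move to 15.

Compute win/loss labels from the base case upward. A position with no move is L. Any other position is W if it can reach an L in one move, else L.
n=0: no move → L
n=1: no move → L
n=2: can move to 1, which is L ⇒ W
n=3: the only move is to 2(W), a W ⇒ L
n=4: can move to 3, which is L ⇒ W
n=5: the only move is to 4(W), a W ⇒ L
n=6: can move to 3, which is L ⇒ W
n=7: the only move is to 6(W), a W ⇒ L
n=8: can move to 7, which is L ⇒ W
n=9: moves to 6(W), 8(W); every one is W ⇒ L
n=10: can move to 5, which is L ⇒ W
n=11: the only move is to 10(W), a W ⇒ L
n=12: can move to 9, which is L ⇒ W
n=13: the only move is to 12(W), a W ⇒ L
n=14: can move to 7, which is L ⇒ W
n=15: moves to 10(W), 12(W), 14(W); every one is W ⇒ L
n=16: can move to 15, which is L ⇒ W
From 16, the L positions reachable in one move are: 15.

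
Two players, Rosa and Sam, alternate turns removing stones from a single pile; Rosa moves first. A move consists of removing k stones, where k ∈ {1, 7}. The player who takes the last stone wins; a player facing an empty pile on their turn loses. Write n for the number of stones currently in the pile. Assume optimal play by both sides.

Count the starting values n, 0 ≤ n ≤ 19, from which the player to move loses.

Build the W/L table. Terminal = L. A non-terminal position is W if it has a move to some L; otherwise it is L.
n=0: no move → L
n=1: W (go to 0, an L position)
n=2: L (sole option 1(W) is W)
n=3: W (go to 2, an L position)
n=4: L (sole option 3(W) is W)
n=5: W (go to 4, an L position)
n=6: L (sole option 5(W) is W)
n=7: W (go to 6, an L position)
n=8: L (options 7(W), 1(W) are all W)
n=9: W (go to 8, an L position)
n=10: L (options 9(W), 3(W) are all W)
n=11: W (go to 10, an L position)
n=12: L (options 11(W), 5(W) are all W)
n=13: W (go to 12, an L position)
n=14: L (options 13(W), 7(W) are all W)
n=15: W (go to 14, an L position)
n=16: L (options 15(W), 9(W) are all W)
n=17: W (go to 16, an L position)
n=18: L (options 17(W), 11(W) are all W)
n=19: W (go to 18, an L position)
L entries with 0 ≤ n ≤ 19: n = 0, 2, 4, 6, 8, 10, 12, 14, 16, 18; that makes 10.

10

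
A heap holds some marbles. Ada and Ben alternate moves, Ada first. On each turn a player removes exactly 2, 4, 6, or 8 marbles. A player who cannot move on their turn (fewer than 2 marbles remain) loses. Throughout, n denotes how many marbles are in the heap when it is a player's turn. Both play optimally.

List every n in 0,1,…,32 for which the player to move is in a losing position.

0, 1, 10, 11, 20, 21, 30, 31

Compute win/loss labels from the base case upward. A position with no move is L. Any other position is W if it can reach an L in one move, else L.
n=0: no move → L
n=1: no move → L
n=2: reaches L-position 0 → W
n=3: reaches L-position 1 → W
n=4: reaches L-position 0 → W
n=5: reaches L-position 1 → W
n=6: reaches L-position 0 → W
n=7: reaches L-position 1 → W
n=8: reaches L-position 0 → W
n=9: reaches L-position 1 → W
n=10: only reaches 8(W), 6(W), 4(W), 2(W), all W → L
n=11: only reaches 9(W), 7(W), 5(W), 3(W), all W → L
n=12: reaches L-position 10 → W
n=13: reaches L-position 11 → W
n=14: reaches L-position 10 → W
n=15: reaches L-position 11 → W
n=16: reaches L-position 10 → W
n=17: reaches L-position 11 → W
n=18: reaches L-position 10 → W
n=19: reaches L-position 11 → W
n=20: only reaches 18(W), 16(W), 14(W), 12(W), all W → L
n=21: only reaches 19(W), 17(W), 15(W), 13(W), all W → L
n=22: reaches L-position 20 → W
n=23: reaches L-position 21 → W
n=24: reaches L-position 20 → W
n=25: reaches L-position 21 → W
n=26: reaches L-position 20 → W
n=27: reaches L-position 21 → W
n=28: reaches L-position 20 → W
n=29: reaches L-position 21 → W
n=30: only reaches 28(W), 26(W), 24(W), 22(W), all W → L
n=31: only reaches 29(W), 27(W), 25(W), 23(W), all W → L
n=32: reaches L-position 30 → W
The losing starting values of n are exactly the entries labelled L in this table (8 of them).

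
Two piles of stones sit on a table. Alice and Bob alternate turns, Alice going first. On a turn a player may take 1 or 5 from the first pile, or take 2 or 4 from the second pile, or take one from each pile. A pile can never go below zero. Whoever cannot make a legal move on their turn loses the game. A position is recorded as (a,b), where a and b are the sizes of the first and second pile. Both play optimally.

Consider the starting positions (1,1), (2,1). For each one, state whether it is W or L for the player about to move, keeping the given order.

(1,1): W, (2,1): L

Use the standard recursion: the mover loses at a terminal position; elsewhere, the mover wins exactly when some move hands the opponent an L position.
No move ever increases a pile, so every position that can arise here has a ≤ 2 and b ≤ 1; it is enough to label the cells with 0 ≤ a ≤ 2 and 0 ≤ b ≤ 1.
Every move lowers a or b (never raises either), so fill the grid row by row in increasing a, and left to right within a row: each cell's successors are then already labelled.
      b=0  b=1
a=0:    L    L
a=1:    W    W
a=2:    L    L
Cells with no legal move (terminal, hence L): (0,0), (0,1).
The remaining L cells, each justified by listing all of its moves:
(2,0): →(1,0)(W) only, which is W, so L
(2,1): →(1,1)(W), (1,0)(W) — all W, so L
Every other cell has at least one move into one of the L cells above, so it is W.
(1,1): the move to (0,1) reaches an L cell, so W
(2,1): one of the L cells justified above, so L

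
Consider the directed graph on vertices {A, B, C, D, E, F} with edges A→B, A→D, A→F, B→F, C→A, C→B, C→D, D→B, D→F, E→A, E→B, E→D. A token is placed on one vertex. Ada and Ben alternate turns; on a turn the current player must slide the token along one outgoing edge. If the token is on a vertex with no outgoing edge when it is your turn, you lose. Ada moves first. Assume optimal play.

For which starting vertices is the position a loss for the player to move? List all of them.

C, E, F

Positions with no move are L. A position that does have a move is losing for the player to move precisely when every available move leads to a winning position for the opponent. Fill in the labels:
Every edge goes from a vertex to one that appears earlier in the order F, B, D, A, E, C, so processing vertices in that order labels each vertex after all of its successors.
F: no outgoing edge → L
B: can move to F, which is L ⇒ W
D: can move to F, which is L ⇒ W
A: can move to F, which is L ⇒ W
E: moves to A(W), D(W), B(W); every one is W ⇒ L
C: moves to A(W), D(W), B(W); every one is W ⇒ L
Reading off the rows marked L gives the requested list; there are 3 such vertices.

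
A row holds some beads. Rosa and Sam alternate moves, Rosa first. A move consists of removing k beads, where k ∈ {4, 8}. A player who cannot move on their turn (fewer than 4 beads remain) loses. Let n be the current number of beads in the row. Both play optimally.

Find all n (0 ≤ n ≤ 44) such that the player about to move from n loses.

0, 1, 2, 3, 12, 13, 14, 15, 24, 25, 26, 27, 36, 37, 38, 39

Work bottom-up. With no move the player to move loses. Otherwise the position is W if at least one move leads to an L position for the opponent, and L if every move leads to a W.
n=0: no move → L
n=1: no move → L
n=2: no move → L
n=3: no move → L
n=4: W (go to 0, an L position)
n=5: W (go to 1, an L position)
n=6: W (go to 2, an L position)
n=7: W (go to 3, an L position)
n=8: W (go to 0, an L position)
n=9: W (go to 1, an L position)
n=10: W (go to 2, an L position)
n=11: W (go to 3, an L position)
n=12: L (options 8(W), 4(W) are all W)
n=13: L (options 9(W), 5(W) are all W)
n=14: L (options 10(W), 6(W) are all W)
n=15: L (options 11(W), 7(W) are all W)
n=16: W (go to 12, an L position)
n=17: W (go to 13, an L position)
n=18: W (go to 14, an L position)
n=19: W (go to 15, an L position)
n=20: W (go to 12, an L position)
n=21: W (go to 13, an L position)
n=22: W (go to 14, an L position)
n=23: W (go to 15, an L position)
n=24: L (options 20(W), 16(W) are all W)
n=25: L (options 21(W), 17(W) are all W)
n=26: L (options 22(W), 18(W) are all W)
n=27: L (options 23(W), 19(W) are all W)
n=28: W (go to 24, an L position)
n=29: W (go to 25, an L position)
n=30: W (go to 26, an L position)
n=31: W (go to 27, an L position)
n=32: W (go to 24, an L position)
n=33: W (go to 25, an L position)
n=34: W (go to 26, an L position)
n=35: W (go to 27, an L position)
n=36: L (options 32(W), 28(W) are all W)
n=37: L (options 33(W), 29(W) are all W)
n=38: L (options 34(W), 30(W) are all W)
n=39: L (options 35(W), 31(W) are all W)
n=40: W (go to 36, an L position)
n=41: W (go to 37, an L position)
n=42: W (go to 38, an L position)
n=43: W (go to 39, an L position)
n=44: W (go to 36, an L position)
The losing starting values of n are exactly the entries labelled L in this table (16 of them).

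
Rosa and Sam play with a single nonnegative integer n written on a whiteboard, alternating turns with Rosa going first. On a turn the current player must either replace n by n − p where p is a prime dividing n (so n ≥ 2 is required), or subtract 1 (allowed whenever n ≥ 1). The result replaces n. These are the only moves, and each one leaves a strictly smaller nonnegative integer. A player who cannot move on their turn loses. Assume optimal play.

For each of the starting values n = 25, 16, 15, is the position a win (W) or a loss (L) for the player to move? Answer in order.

Build the W/L table. Terminal = L. A non-terminal position is W if it has a move to some L; otherwise it is L.
n=0: no move → L
n=1: reaches L-position 0 → W
n=2: reaches L-position 0 → W
n=3: reaches L-position 0 → W
n=4: only reaches 2(W), 3(W), all W → L
n=5: reaches L-position 0 → W
n=6: reaches L-position 4 → W
n=7: reaches L-position 0 → W
n=8: only reaches 6(W), 7(W), all W → L
n=9: reaches L-position 8 → W
n=10: reaches L-position 8 → W
n=11: reaches L-position 0 → W
n=12: only reaches 9(W), 10(W), 11(W), all W → L
n=13: reaches L-position 0 → W
n=14: reaches L-position 12 → W
n=15: reaches L-position 12 → W
n=16: only reaches 14(W), 15(W), all W → L
n=17: reaches L-position 0 → W
n=18: reaches L-position 16 → W
n=19: reaches L-position 0 → W
n=20: only reaches 15(W), 18(W), 19(W), all W → L
n=21: reaches L-position 20 → W
n=22: reaches L-position 20 → W
n=23: reaches L-position 0 → W
n=24: only reaches 21(W), 22(W), 23(W), all W → L
n=25: reaches L-position 20 → W

25: W, 16: L, 15: W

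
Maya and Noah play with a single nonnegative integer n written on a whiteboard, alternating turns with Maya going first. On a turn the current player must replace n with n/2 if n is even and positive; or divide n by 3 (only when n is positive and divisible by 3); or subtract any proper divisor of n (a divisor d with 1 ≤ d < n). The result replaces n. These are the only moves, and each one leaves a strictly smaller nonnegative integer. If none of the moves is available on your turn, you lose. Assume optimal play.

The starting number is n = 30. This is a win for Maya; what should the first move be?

Label each position W (a win for the player to move) or L (a loss). A position with no legal move is L; any other position is W exactly when some move reaches an L, and L when every move reaches a W.
n=0: no move → L
n=1: no move → L
n=2: can move to 1, which is L ⇒ W
n=3: can move to 1, which is L ⇒ W
n=4: moves to 2(W), 3(W); every one is W ⇒ L
n=5: can move to 4, which is L ⇒ W
n=6: can move to 4, which is L ⇒ W
n=7: the only move is to 6(W), a W ⇒ L
n=8: can move to 4, which is L ⇒ W
n=9: moves to 3(W), 6(W), 8(W); every one is W ⇒ L
n=10: can move to 9, which is L ⇒ W
n=11: the only move is to 10(W), a W ⇒ L
n=12: can move to 4, which is L ⇒ W
n=13: the only move is to 12(W), a W ⇒ L
n=14: can move to 7, which is L ⇒ W
n=15: moves to 5(W), 10(W), 12(W), 14(W); every one is W ⇒ L
n=16: can move to 15, which is L ⇒ W
n=17: the only move is to 16(W), a W ⇒ L
n=18: can move to 9, which is L ⇒ W
n=19: the only move is to 18(W), a W ⇒ L
n=20: can move to 15, which is L ⇒ W
n=21: can move to 7, which is L ⇒ W
n=22: can move to 11, which is L ⇒ W
n=23: the only move is to 22(W), a W ⇒ L
n=24: can move to 23, which is L ⇒ W
n=25: moves to 20(W), 24(W); every one is W ⇒ L
n=26: can move to 13, which is L ⇒ W
n=27: can move to 9, which is L ⇒ W
n=28: moves to 14(W), 21(W), 24(W), 26(W), 27(W); every one is W ⇒ L
n=29: can move to 28, which is L ⇒ W
n=30: can move to 15, which is L ⇒ W
From 30, the L positions reachable in one move are: 15, 25, 28. Any move reaching one of these is winning.

Move to 15.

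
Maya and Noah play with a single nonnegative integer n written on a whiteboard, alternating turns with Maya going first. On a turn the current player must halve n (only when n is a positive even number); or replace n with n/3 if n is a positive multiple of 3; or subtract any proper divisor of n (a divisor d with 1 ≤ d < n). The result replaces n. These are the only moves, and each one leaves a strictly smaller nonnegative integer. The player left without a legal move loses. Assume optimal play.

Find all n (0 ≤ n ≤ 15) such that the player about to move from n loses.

Classify positions by backward induction: terminal positions (no move available) are L. From any other position, the mover wins iff some move reaches an L.
n=0: no move → L
n=1: no move → L
n=2: reaches L-position 1 → W
n=3: reaches L-position 1 → W
n=4: only reaches 2(W), 3(W), all W → L
n=5: reaches L-position 4 → W
n=6: reaches L-position 4 → W
n=7: only reaches 6(W), which is W → L
n=8: reaches L-position 4 → W
n=9: only reaches 3(W), 6(W), 8(W), all W → L
n=10: reaches L-position 9 → W
n=11: only reaches 10(W), which is W → L
n=12: reaches L-position 4 → W
n=13: only reaches 12(W), which is W → L
n=14: reaches L-position 7 → W
n=15: only reaches 5(W), 10(W), 12(W), 14(W), all W → L
Reading off the rows marked L gives the requested list; there are 8 such values of n.

0, 1, 4, 7, 9, 11, 13, 15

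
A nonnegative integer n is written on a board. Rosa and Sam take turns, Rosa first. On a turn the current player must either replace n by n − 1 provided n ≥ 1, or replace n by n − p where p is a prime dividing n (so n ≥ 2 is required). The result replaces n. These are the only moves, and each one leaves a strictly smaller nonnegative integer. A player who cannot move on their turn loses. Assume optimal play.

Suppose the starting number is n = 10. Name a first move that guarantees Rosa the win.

Positions with no move are L. A position that does have a move is losing for the player to move precisely when every available move leads to a winning position for the opponent. Fill in the labels:
n=0: no move → L
n=1: →0(L), so W
n=2: →0(L), so W
n=3: →0(L), so W
n=4: →2(W), 3(W) — all W, so L
n=5: →0(L), so W
n=6: →4(L), so W
n=7: →0(L), so W
n=8: →6(W), 7(W) — all W, so L
n=9: →8(L), so W
n=10: →8(L), so W
From 10, the L positions reachable in one move are: 8.

Move to 8.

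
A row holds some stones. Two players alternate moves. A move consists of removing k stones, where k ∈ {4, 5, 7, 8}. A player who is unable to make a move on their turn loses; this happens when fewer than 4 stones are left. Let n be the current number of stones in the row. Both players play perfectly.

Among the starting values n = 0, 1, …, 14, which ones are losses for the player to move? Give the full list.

Compute win/loss labels from the base case upward. A position with no move is L. Any other position is W if it can reach an L in one move, else L.
n=0: no move → L
n=1: no move → L
n=2: no move → L
n=3: no move → L
n=4: W (go to 0, an L position)
n=5: W (go to 1, an L position)
n=6: W (go to 2, an L position)
n=7: W (go to 3, an L position)
n=8: W (go to 3, an L position)
n=9: W (go to 2, an L position)
n=10: W (go to 3, an L position)
n=11: W (go to 3, an L position)
n=12: L (options 8(W), 7(W), 5(W), 4(W) are all W)
n=13: L (options 9(W), 8(W), 6(W), 5(W) are all W)
n=14: L (options 10(W), 9(W), 7(W), 6(W) are all W)
The losing starting values of n are exactly the entries labelled L in this table (7 of them).

0, 1, 2, 3, 12, 13, 14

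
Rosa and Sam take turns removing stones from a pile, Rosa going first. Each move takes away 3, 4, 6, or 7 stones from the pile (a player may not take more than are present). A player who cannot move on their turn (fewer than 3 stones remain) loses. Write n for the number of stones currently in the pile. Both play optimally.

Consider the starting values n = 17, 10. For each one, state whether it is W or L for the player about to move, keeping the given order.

17: W, 10: L

Classify positions by backward induction: terminal positions (no move available) are L. From any other position, the mover wins iff some move reaches an L.
n=0: no move → L
n=1: no move → L
n=2: no move → L
n=3: W (go to 0, an L position)
n=4: W (go to 1, an L position)
n=5: W (go to 2, an L position)
n=6: W (go to 2, an L position)
n=7: W (go to 1, an L position)
n=8: W (go to 2, an L position)
n=9: W (go to 2, an L position)
n=10: L (options 7(W), 6(W), 4(W), 3(W) are all W)
n=11: L (options 8(W), 7(W), 5(W), 4(W) are all W)
n=12: L (options 9(W), 8(W), 6(W), 5(W) are all W)
n=13: W (go to 10, an L position)
n=14: W (go to 11, an L position)
n=15: W (go to 12, an L position)
n=16: W (go to 12, an L position)
n=17: W (go to 11, an L position)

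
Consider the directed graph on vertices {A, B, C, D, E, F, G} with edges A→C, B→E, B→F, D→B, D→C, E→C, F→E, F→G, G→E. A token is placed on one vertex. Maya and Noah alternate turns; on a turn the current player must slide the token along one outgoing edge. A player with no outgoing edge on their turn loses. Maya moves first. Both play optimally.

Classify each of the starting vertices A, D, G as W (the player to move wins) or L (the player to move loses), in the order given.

Label each position W (a win for the player to move) or L (a loss). A position with no legal move is L; any other position is W exactly when some move reaches an L, and L when every move reaches a W.
Every edge goes from a vertex to one that appears earlier in the order C, E, G, F, B, A, D, so processing vertices in that order labels each vertex after all of its successors.
C: no outgoing edge → L
E: →C(L), so W
G: →E(W) only, which is W, so L
F: →G(L), so W
B: →F(W), E(W) — all W, so L
A: →C(L), so W
D: →B(L), so W

A: W, D: W, G: L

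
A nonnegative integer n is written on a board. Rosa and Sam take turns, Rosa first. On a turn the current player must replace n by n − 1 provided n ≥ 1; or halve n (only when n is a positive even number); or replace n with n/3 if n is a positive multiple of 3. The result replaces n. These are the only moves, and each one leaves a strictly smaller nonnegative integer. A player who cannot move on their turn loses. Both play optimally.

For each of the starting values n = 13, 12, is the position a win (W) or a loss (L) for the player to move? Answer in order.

Use the standard recursion: the mover loses at a terminal position; elsewhere, the mover wins exactly when some move hands the opponent an L position.
n=0: no move → L
n=1: reaches L-position 0 → W
n=2: only reaches 1(W), which is W → L
n=3: reaches L-position 2 → W
n=4: reaches L-position 2 → W
n=5: only reaches 4(W), which is W → L
n=6: reaches L-position 2 → W
n=7: only reaches 6(W), which is W → L
n=8: reaches L-position 7 → W
n=9: only reaches 3(W), 8(W), all W → L
n=10: reaches L-position 5 → W
n=11: only reaches 10(W), which is W → L
n=12: reaches L-position 11 → W
n=13: only reaches 12(W), which is W → L

13: L, 12: W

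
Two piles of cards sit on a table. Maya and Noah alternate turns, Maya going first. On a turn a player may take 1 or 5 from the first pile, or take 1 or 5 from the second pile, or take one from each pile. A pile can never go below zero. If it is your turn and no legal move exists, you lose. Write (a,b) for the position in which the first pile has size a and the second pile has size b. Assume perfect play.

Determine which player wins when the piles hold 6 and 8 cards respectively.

Use the standard recursion: the mover loses at a terminal position; elsewhere, the mover wins exactly when some move hands the opponent an L position.
No move ever increases a pile, so every position that can arise here has a ≤ 6 and b ≤ 8; it is enough to label the cells with 0 ≤ a ≤ 6 and 0 ≤ b ≤ 8.
Every move lowers a or b (never raises either), so fill the grid row by row in increasing a, and left to right within a row: each cell's successors are then already labelled.
      b=0  b=1  b=2  b=3  b=4  b=5  b=6  b=7  b=8
a=0:    L    W    L    W    L    W    L    W    L
a=1:    W    W    W    W    W    W    W    W    W
a=2:    L    W    L    W    L    W    L    W    L
a=3:    W    W    W    W    W    W    W    W    W
a=4:    L    W    L    W    L    W    L    W    L
a=5:    W    W    W    W    W    W    W    W    W
a=6:    L    W    L    W    L    W    L    W    L
Cells with no legal move (terminal, hence L): (0,0).
The remaining L cells, each justified by listing all of its moves:
(0,2): only reaches (0,1)(W), which is W → L
(0,4): only reaches (0,3)(W), which is W → L
(0,6): only reaches (0,5)(W), (0,1)(W), all W → L
(0,8): only reaches (0,7)(W), (0,3)(W), all W → L
(2,0): only reaches (1,0)(W), which is W → L
(2,2): only reaches (1,2)(W), (2,1)(W), (1,1)(W), all W → L
(2,4): only reaches (1,4)(W), (2,3)(W), (1,3)(W), all W → L
(2,6): only reaches (1,6)(W), (2,5)(W), (2,1)(W), (1,5)(W), all W → L
(2,8): only reaches (1,8)(W), (2,7)(W), (2,3)(W), (1,7)(W), all W → L
(4,0): only reaches (3,0)(W), which is W → L
(4,2): only reaches (3,2)(W), (4,1)(W), (3,1)(W), all W → L
(4,4): only reaches (3,4)(W), (4,3)(W), (3,3)(W), all W → L
(4,6): only reaches (3,6)(W), (4,5)(W), (4,1)(W), (3,5)(W), all W → L
(4,8): only reaches (3,8)(W), (4,7)(W), (4,3)(W), (3,7)(W), all W → L
(6,0): only reaches (5,0)(W), (1,0)(W), all W → L
(6,2): only reaches (5,2)(W), (1,2)(W), (6,1)(W), (5,1)(W), all W → L
(6,4): only reaches (5,4)(W), (1,4)(W), (6,3)(W), (5,3)(W), all W → L
(6,6): only reaches (5,6)(W), (1,6)(W), (6,5)(W), (6,1)(W), (5,5)(W), all W → L
(6,8): only reaches (5,8)(W), (1,8)(W), (6,7)(W), (6,3)(W), (5,7)(W), all W → L
Every other cell has at least one move into one of the L cells above, so it is W.
The starting position (6,8) is L: whatever Maya does, the opponent receives a W position.

Noah wins.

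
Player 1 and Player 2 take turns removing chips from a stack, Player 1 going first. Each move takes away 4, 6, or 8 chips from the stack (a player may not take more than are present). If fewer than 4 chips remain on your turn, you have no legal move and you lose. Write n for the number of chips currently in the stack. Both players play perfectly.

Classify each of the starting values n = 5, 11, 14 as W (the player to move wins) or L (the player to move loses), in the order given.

5: W, 11: W, 14: L

Use the standard recursion: the mover loses at a terminal position; elsewhere, the mover wins exactly when some move hands the opponent an L position.
n=0: no move → L
n=1: no move → L
n=2: no move → L
n=3: no move → L
n=4: →0(L), so W
n=5: →1(L), so W
n=6: →2(L), so W
n=7: →3(L), so W
n=8: →2(L), so W
n=9: →3(L), so W
n=10: →2(L), so W
n=11: →3(L), so W
n=12: →8(W), 6(W), 4(W) — all W, so L
n=13: →9(W), 7(W), 5(W) — all W, so L
n=14: →10(W), 8(W), 6(W) — all W, so L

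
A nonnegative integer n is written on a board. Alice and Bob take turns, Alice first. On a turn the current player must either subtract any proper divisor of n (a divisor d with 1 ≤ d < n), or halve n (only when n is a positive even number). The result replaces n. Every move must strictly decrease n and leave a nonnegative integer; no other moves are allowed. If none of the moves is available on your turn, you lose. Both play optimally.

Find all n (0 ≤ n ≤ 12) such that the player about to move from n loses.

0, 1, 3, 5, 7, 9, 11

Label each position W (a win for the player to move) or L (a loss). A position with no legal move is L; any other position is W exactly when some move reaches an L, and L when every move reaches a W.
n=0: no move → L
n=1: no move → L
n=2: reaches L-position 1 → W
n=3: only reaches 2(W), which is W → L
n=4: reaches L-position 3 → W
n=5: only reaches 4(W), which is W → L
n=6: reaches L-position 3 → W
n=7: only reaches 6(W), which is W → L
n=8: reaches L-position 7 → W
n=9: only reaches 6(W), 8(W), all W → L
n=10: reaches L-position 5 → W
n=11: only reaches 10(W), which is W → L
n=12: reaches L-position 9 → W
Reading off the rows marked L gives the requested list; there are 7 such values of n.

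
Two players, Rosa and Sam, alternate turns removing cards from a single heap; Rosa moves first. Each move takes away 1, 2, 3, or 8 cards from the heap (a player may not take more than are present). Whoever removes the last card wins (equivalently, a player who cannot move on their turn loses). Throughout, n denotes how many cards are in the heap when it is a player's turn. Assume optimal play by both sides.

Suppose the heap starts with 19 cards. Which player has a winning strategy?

Label each position W (a win for the player to move) or L (a loss). A position with no legal move is L; any other position is W exactly when some move reaches an L, and L when every move reaches a W.
n=0: no move → L
n=1: →0(L), so W
n=2: →0(L), so W
n=3: →0(L), so W
n=4: →3(W), 2(W), 1(W) — all W, so L
n=5: →4(L), so W
n=6: →4(L), so W
n=7: →4(L), so W
n=8: →0(L), so W
n=9: →8(W), 7(W), 6(W), 1(W) — all W, so L
n=10: →9(L), so W
n=11: →9(L), so W
n=12: →9(L), so W
n=13: →12(W), 11(W), 10(W), 5(W) — all W, so L
n=14: →13(L), so W
n=15: →13(L), so W
n=16: →13(L), so W
n=17: →9(L), so W
n=18: →17(W), 16(W), 15(W), 10(W) — all W, so L
n=19: →18(L), so W
From 19 Rosa can remove 1, leaving 18, reaching an L position.

Rosa wins.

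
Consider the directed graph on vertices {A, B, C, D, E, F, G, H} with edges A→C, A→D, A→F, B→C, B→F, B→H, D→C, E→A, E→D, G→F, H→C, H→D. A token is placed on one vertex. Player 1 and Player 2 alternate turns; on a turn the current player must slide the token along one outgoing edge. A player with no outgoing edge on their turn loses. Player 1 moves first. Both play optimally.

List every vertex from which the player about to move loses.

Use the standard recursion: the mover loses at a terminal position; elsewhere, the mover wins exactly when some move hands the opponent an L position.
Every edge goes from a vertex to one that appears earlier in the order F, C, D, A, E, G, H, B, so processing vertices in that order labels each vertex after all of its successors.
F: no outgoing edge → L
C: no outgoing edge → L
D: can move to C, which is L ⇒ W
A: can move to C, which is L ⇒ W
E: moves to A(W), D(W); every one is W ⇒ L
G: can move to F, which is L ⇒ W
H: can move to C, which is L ⇒ W
B: can move to C, which is L ⇒ W
The losing starting vertices are exactly the entries labelled L in this table (3 of them).

C, E, F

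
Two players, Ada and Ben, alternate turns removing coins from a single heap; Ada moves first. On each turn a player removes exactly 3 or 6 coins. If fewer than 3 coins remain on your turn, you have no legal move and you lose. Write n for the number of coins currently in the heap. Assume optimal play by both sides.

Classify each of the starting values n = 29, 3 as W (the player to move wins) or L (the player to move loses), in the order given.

29: L, 3: W

Label each position W (a win for the player to move) or L (a loss). A position with no legal move is L; any other position is W exactly when some move reaches an L, and L when every move reaches a W.
n=0: no move → L
n=1: no move → L
n=2: no move → L
n=3: W (go to 0, an L position)
n=4: W (go to 1, an L position)
n=5: W (go to 2, an L position)
n=6: W (go to 0, an L position)
n=7: W (go to 1, an L position)
n=8: W (go to 2, an L position)
n=9: L (options 6(W), 3(W) are all W)
n=10: L (options 7(W), 4(W) are all W)
n=11: L (options 8(W), 5(W) are all W)
n=12: W (go to 9, an L position)
n=13: W (go to 10, an L position)
n=14: W (go to 11, an L position)
n=15: W (go to 9, an L position)
n=16: W (go to 10, an L position)
n=17: W (go to 11, an L position)
n=18: L (options 15(W), 12(W) are all W)
n=19: L (options 16(W), 13(W) are all W)
n=20: L (options 17(W), 14(W) are all W)
n=21: W (go to 18, an L position)
n=22: W (go to 19, an L position)
n=23: W (go to 20, an L position)
n=24: W (go to 18, an L position)
n=25: W (go to 19, an L position)
n=26: W (go to 20, an L position)
n=27: L (options 24(W), 21(W) are all W)
n=28: L (options 25(W), 22(W) are all W)
n=29: L (options 26(W), 23(W) are all W)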